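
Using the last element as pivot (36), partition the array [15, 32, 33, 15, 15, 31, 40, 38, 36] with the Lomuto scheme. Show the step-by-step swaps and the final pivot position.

Lomuto partition with pivot = 36:

Initial array: [15, 32, 33, 15, 15, 31, 40, 38, 36]

arr[0]=15 <= 36: swap with position 0, array becomes [15, 32, 33, 15, 15, 31, 40, 38, 36]
arr[1]=32 <= 36: swap with position 1, array becomes [15, 32, 33, 15, 15, 31, 40, 38, 36]
arr[2]=33 <= 36: swap with position 2, array becomes [15, 32, 33, 15, 15, 31, 40, 38, 36]
arr[3]=15 <= 36: swap with position 3, array becomes [15, 32, 33, 15, 15, 31, 40, 38, 36]
arr[4]=15 <= 36: swap with position 4, array becomes [15, 32, 33, 15, 15, 31, 40, 38, 36]
arr[5]=31 <= 36: swap with position 5, array becomes [15, 32, 33, 15, 15, 31, 40, 38, 36]
arr[6]=40 > 36: no swap
arr[7]=38 > 36: no swap

Place pivot at position 6: [15, 32, 33, 15, 15, 31, 36, 38, 40]
Pivot position: 6

After partitioning with pivot 36, the array becomes [15, 32, 33, 15, 15, 31, 36, 38, 40]. The pivot is placed at index 6. All elements to the left of the pivot are <= 36, and all elements to the right are > 36.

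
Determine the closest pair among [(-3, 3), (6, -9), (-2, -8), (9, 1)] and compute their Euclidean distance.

Computing all pairwise distances among 4 points:

d((-3, 3), (6, -9)) = 15.0
d((-3, 3), (-2, -8)) = 11.0454
d((-3, 3), (9, 1)) = 12.1655
d((6, -9), (-2, -8)) = 8.0623 <-- minimum
d((6, -9), (9, 1)) = 10.4403
d((-2, -8), (9, 1)) = 14.2127

Closest pair: (6, -9) and (-2, -8) with distance 8.0623

The closest pair is (6, -9) and (-2, -8) with Euclidean distance 8.0623. For 4 points, brute-force pairwise comparison is shown above. For large n, the divide-and-conquer algorithm (sort by x, recurse on halves, check the dividing strip) achieves O(n log n).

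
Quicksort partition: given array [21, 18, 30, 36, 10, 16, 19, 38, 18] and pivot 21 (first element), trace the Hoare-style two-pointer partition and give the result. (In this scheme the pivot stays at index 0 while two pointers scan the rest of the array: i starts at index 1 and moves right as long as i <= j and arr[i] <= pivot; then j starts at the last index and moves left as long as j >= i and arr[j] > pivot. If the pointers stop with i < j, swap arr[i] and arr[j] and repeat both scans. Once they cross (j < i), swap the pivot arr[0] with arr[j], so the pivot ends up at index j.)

Hoare-style two-pointer partition with pivot = 21:

Initial array: [21, 18, 30, 36, 10, 16, 19, 38, 18]

Pointers start at i = 1, j = 8.
i stops at index 2 (arr[2]=30 > 21), j stops at index 8 (arr[8]=18 <= 21): swap arr[2] and arr[8], array becomes [21, 18, 18, 36, 10, 16, 19, 38, 30]
i stops at index 3 (arr[3]=36 > 21), j stops at index 6 (arr[6]=19 <= 21): swap arr[3] and arr[6], array becomes [21, 18, 18, 19, 10, 16, 36, 38, 30]
i ends at 6, j ends at 5: the pointers have crossed (j < i), so scanning stops.

Swap pivot arr[0] with arr[5] to place pivot at position 5: [16, 18, 18, 19, 10, 21, 36, 38, 30]
Pivot position: 5

After partitioning with pivot 21, the array becomes [16, 18, 18, 19, 10, 21, 36, 38, 30]. The pivot is placed at index 5. All elements to the left of the pivot are <= 21, and all elements to the right are > 21.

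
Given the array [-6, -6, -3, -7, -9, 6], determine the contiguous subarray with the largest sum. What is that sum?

Using Kadane's algorithm on [-6, -6, -3, -7, -9, 6]:

Scanning through the array:
Position 1 (value -6): max_ending_here = -6, max_so_far = -6
Position 2 (value -3): max_ending_here = -3, max_so_far = -3
Position 3 (value -7): max_ending_here = -7, max_so_far = -3
Position 4 (value -9): max_ending_here = -9, max_so_far = -3
Position 5 (value 6): max_ending_here = 6, max_so_far = 6

Maximum subarray: [6]
Maximum sum: 6

The maximum subarray is [6] with sum 6. This subarray runs from index 5 to index 5.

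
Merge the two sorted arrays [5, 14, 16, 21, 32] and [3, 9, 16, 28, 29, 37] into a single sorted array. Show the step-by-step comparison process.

Merging process:

Compare 5 vs 3: take 3 from right. Merged: [3]
Compare 5 vs 9: take 5 from left. Merged: [3, 5]
Compare 14 vs 9: take 9 from right. Merged: [3, 5, 9]
Compare 14 vs 16: take 14 from left. Merged: [3, 5, 9, 14]
Compare 16 vs 16: take 16 from left. Merged: [3, 5, 9, 14, 16]
Compare 21 vs 16: take 16 from right. Merged: [3, 5, 9, 14, 16, 16]
Compare 21 vs 28: take 21 from left. Merged: [3, 5, 9, 14, 16, 16, 21]
Compare 32 vs 28: take 28 from right. Merged: [3, 5, 9, 14, 16, 16, 21, 28]
Compare 32 vs 29: take 29 from right. Merged: [3, 5, 9, 14, 16, 16, 21, 28, 29]
Compare 32 vs 37: take 32 from left. Merged: [3, 5, 9, 14, 16, 16, 21, 28, 29, 32]
Append remaining from right: [37]. Merged: [3, 5, 9, 14, 16, 16, 21, 28, 29, 32, 37]

Final merged array: [3, 5, 9, 14, 16, 16, 21, 28, 29, 32, 37]
Total comparisons: 10

The merged array is [3, 5, 9, 14, 16, 16, 21, 28, 29, 32, 37], requiring 10 comparisons. The merge step runs in O(n) time where n is the total number of elements.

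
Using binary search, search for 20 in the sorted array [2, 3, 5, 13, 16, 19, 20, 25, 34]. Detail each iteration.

Binary search for 20 in [2, 3, 5, 13, 16, 19, 20, 25, 34]:

lo=0, hi=8, mid=4, arr[mid]=16 -> 16 < 20, search right half
lo=5, hi=8, mid=6, arr[mid]=20 -> Found target at index 6!

Binary search finds 20 at index 6 after 2 comparisons. The search repeatedly halves the search space by comparing with the middle element.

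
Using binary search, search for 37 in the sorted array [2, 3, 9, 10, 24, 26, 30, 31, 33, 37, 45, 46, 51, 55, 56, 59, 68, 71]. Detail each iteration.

Binary search for 37 in [2, 3, 9, 10, 24, 26, 30, 31, 33, 37, 45, 46, 51, 55, 56, 59, 68, 71]:

lo=0, hi=17, mid=8, arr[mid]=33 -> 33 < 37, search right half
lo=9, hi=17, mid=13, arr[mid]=55 -> 55 > 37, search left half
lo=9, hi=12, mid=10, arr[mid]=45 -> 45 > 37, search left half
lo=9, hi=9, mid=9, arr[mid]=37 -> Found target at index 9!

Binary search finds 37 at index 9 after 4 comparisons. The search repeatedly halves the search space by comparing with the middle element.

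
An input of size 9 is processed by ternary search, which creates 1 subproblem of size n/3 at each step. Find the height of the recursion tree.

For divide and conquer with division factor 3:

Problem sizes at each level:
Level 0: 9
Level 1: 3
Level 2: 1

The root is level 0 and the size-1 base case is level 2 (the tree spans levels 0 through 2, i.e. 3 levels counting the root), so the depth is the number of divisions: log_3(9) = 2

The recursion tree depth is log_3(9) = 2. At each level, the problem size is divided by 3, so it takes 2 divisions to reduce to a base case of size 1. The algorithm makes 1 recursive call at each level.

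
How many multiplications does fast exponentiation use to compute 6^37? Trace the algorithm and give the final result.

Computing 6^37 by squaring (build up from 6^1; each line after the first costs one multiplication):

6^1 = 6
6^2 = (6^1)^2 = 6^2 = 36
6^4 = (6^2)^2 = 36^2 = 1296
6^8 = (6^4)^2 = 1296^2 = 1679616
6^9 = 6 * 6^8 = 6 * 1679616 = 10077696
6^18 = (6^9)^2 = 10077696^2 = 101559956668416
6^36 = (6^18)^2 = 101559956668416^2 = 10314424798490535546171949056
6^37 = 6 * 6^36 = 6 * 10314424798490535546171949056 = 61886548790943213277031694336

Result: 61886548790943213277031694336
Multiplications needed: 7 (7 lines after 6^1)

6^37 = 61886548790943213277031694336. Using exponentiation by squaring, this requires 7 multiplications. The key idea: if the exponent is even, square the half-power; if odd, multiply by the base once.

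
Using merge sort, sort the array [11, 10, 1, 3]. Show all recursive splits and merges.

Merge sort trace:

Split: [11, 10, 1, 3] -> [11, 10] and [1, 3]
  Split: [11, 10] -> [11] and [10]
  Merge: [11] + [10] -> [10, 11]
  Split: [1, 3] -> [1] and [3]
  Merge: [1] + [3] -> [1, 3]
Merge: [10, 11] + [1, 3] -> [1, 3, 10, 11]

Final sorted array: [1, 3, 10, 11]

The merge sort proceeds by recursively splitting the array and merging sorted halves.
After all merges, the sorted array is [1, 3, 10, 11].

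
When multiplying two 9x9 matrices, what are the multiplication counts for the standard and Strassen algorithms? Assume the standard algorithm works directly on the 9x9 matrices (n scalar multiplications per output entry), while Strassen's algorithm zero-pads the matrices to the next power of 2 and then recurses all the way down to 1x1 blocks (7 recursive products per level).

Matrix multiplication for 9x9 matrices:

Strassen's algorithm requires power-of-2 dimensions. Pad 9x9 to 16x16 (next power of 2).

Standard algorithm: 9^3 = 729 multiplications
Strassen's algorithm: 7^(log2(16)) = 7^4 = 2401 multiplications
Difference: 729 - 2401 = -1672 (Strassen uses MORE here due to padding overhead — for small or just-over-power-of-2 n, padding can outweigh the per-level savings)

Standard: 729 multiplications (9^3). Strassen: 2401 multiplications (7^4, after padding to 16x16). Strassen reduces 8 recursive multiplications to 7 at each level.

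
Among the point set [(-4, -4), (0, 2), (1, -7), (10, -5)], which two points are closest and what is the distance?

Computing all pairwise distances among 4 points:

d((-4, -4), (0, 2)) = 7.2111
d((-4, -4), (1, -7)) = 5.831 <-- minimum
d((-4, -4), (10, -5)) = 14.0357
d((0, 2), (1, -7)) = 9.0554
d((0, 2), (10, -5)) = 12.2066
d((1, -7), (10, -5)) = 9.2195

Closest pair: (-4, -4) and (1, -7) with distance 5.831

The closest pair is (-4, -4) and (1, -7) with Euclidean distance 5.831. For 4 points, brute-force pairwise comparison is shown above. For large n, the divide-and-conquer algorithm (sort by x, recurse on halves, check the dividing strip) achieves O(n log n).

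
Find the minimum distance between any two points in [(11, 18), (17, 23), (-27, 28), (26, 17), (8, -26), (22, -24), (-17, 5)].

Computing all pairwise distances among 7 points:

d((11, 18), (17, 23)) = 7.8102 <-- minimum
d((11, 18), (-27, 28)) = 39.2938
d((11, 18), (26, 17)) = 15.0333
d((11, 18), (8, -26)) = 44.1022
d((11, 18), (22, -24)) = 43.4166
d((11, 18), (-17, 5)) = 30.8707
d((17, 23), (-27, 28)) = 44.2832
d((17, 23), (26, 17)) = 10.8167
d((17, 23), (8, -26)) = 49.8197
d((17, 23), (22, -24)) = 47.2652
d((17, 23), (-17, 5)) = 38.4708
d((-27, 28), (26, 17)) = 54.1295
d((-27, 28), (8, -26)) = 64.3506
d((-27, 28), (22, -24)) = 71.4493
d((-27, 28), (-17, 5)) = 25.0799
d((26, 17), (8, -26)) = 46.6154
d((26, 17), (22, -24)) = 41.1947
d((26, 17), (-17, 5)) = 44.643
d((8, -26), (22, -24)) = 14.1421
d((8, -26), (-17, 5)) = 39.8246
d((22, -24), (-17, 5)) = 48.6004

Closest pair: (11, 18) and (17, 23) with distance 7.8102

The closest pair is (11, 18) and (17, 23) with Euclidean distance 7.8102. For 7 points, brute-force pairwise comparison is shown above. For large n, the divide-and-conquer algorithm (sort by x, recurse on halves, check the dividing strip) achieves O(n log n).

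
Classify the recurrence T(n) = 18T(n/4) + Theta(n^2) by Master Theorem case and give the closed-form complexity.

Master Theorem for T(n) = 18T(n/4) + O(n^2):

a = 18, b = 4, c = 2
log_b(a) = log_4(18) = 2.0850

Case 1: c = 2 < log_4(18) = 2.0850
T(n) = O(n^(log_4 18))

For T(n) = 18T(n/4) + O(n^2): log_4(18) = 2.0850. This is Case 1 of the Master Theorem (c < log_b(a), work dominated by leaves), giving O(n^(log_4 18)).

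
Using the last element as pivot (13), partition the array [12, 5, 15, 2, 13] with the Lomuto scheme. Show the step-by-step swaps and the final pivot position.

Lomuto partition with pivot = 13:

Initial array: [12, 5, 15, 2, 13]

arr[0]=12 <= 13: swap with position 0, array becomes [12, 5, 15, 2, 13]
arr[1]=5 <= 13: swap with position 1, array becomes [12, 5, 15, 2, 13]
arr[2]=15 > 13: no swap
arr[3]=2 <= 13: swap with position 2, array becomes [12, 5, 2, 15, 13]

Place pivot at position 3: [12, 5, 2, 13, 15]
Pivot position: 3

After partitioning with pivot 13, the array becomes [12, 5, 2, 13, 15]. The pivot is placed at index 3. All elements to the left of the pivot are <= 13, and all elements to the right are > 13.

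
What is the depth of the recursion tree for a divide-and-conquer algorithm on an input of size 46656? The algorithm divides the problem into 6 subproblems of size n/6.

For divide and conquer with division factor 6:

Problem sizes at each level:
Level 0: 46656
Level 1: 7776
Level 2: 1296
Level 3: 216
Level 4: 36
Level 5: 6
Level 6: 1

The root is level 0 and the size-1 base case is level 6 (the tree spans levels 0 through 6, i.e. 7 levels counting the root), so the depth is the number of divisions: log_6(46656) = 6

The recursion tree depth is log_6(46656) = 6. At each level, the problem size is divided by 6, so it takes 6 divisions to reduce to a base case of size 1. The algorithm makes 6 recursive calls at each level.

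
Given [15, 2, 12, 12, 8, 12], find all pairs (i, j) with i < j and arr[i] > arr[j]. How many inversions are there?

Finding inversions in [15, 2, 12, 12, 8, 12]:

(0, 1): arr[0]=15 > arr[1]=2
(0, 2): arr[0]=15 > arr[2]=12
(0, 3): arr[0]=15 > arr[3]=12
(0, 4): arr[0]=15 > arr[4]=8
(0, 5): arr[0]=15 > arr[5]=12
(2, 4): arr[2]=12 > arr[4]=8
(3, 4): arr[3]=12 > arr[4]=8

Total inversions: 7

The array has 7 inversion(s): (0,1), (0,2), (0,3), (0,4), (0,5), (2,4), (3,4). Each pair (i,j) satisfies i < j and arr[i] > arr[j].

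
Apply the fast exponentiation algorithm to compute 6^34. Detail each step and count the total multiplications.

Computing 6^34 by squaring (build up from 6^1; each line after the first costs one multiplication):

6^1 = 6
6^2 = (6^1)^2 = 6^2 = 36
6^4 = (6^2)^2 = 36^2 = 1296
6^8 = (6^4)^2 = 1296^2 = 1679616
6^16 = (6^8)^2 = 1679616^2 = 2821109907456
6^17 = 6 * 6^16 = 6 * 2821109907456 = 16926659444736
6^34 = (6^17)^2 = 16926659444736^2 = 286511799958070431838109696

Result: 286511799958070431838109696
Multiplications needed: 6 (6 lines after 6^1)

6^34 = 286511799958070431838109696. Using exponentiation by squaring, this requires 6 multiplications. The key idea: if the exponent is even, square the half-power; if odd, multiply by the base once.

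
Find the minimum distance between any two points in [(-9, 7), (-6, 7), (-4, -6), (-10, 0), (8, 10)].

Computing all pairwise distances among 5 points:

d((-9, 7), (-6, 7)) = 3.0 <-- minimum
d((-9, 7), (-4, -6)) = 13.9284
d((-9, 7), (-10, 0)) = 7.0711
d((-9, 7), (8, 10)) = 17.2627
d((-6, 7), (-4, -6)) = 13.1529
d((-6, 7), (-10, 0)) = 8.0623
d((-6, 7), (8, 10)) = 14.3178
d((-4, -6), (-10, 0)) = 8.4853
d((-4, -6), (8, 10)) = 20.0
d((-10, 0), (8, 10)) = 20.5913

Closest pair: (-9, 7) and (-6, 7) with distance 3.0

The closest pair is (-9, 7) and (-6, 7) with Euclidean distance 3.0. For 5 points, brute-force pairwise comparison is shown above. For large n, the divide-and-conquer algorithm (sort by x, recurse on halves, check the dividing strip) achieves O(n log n).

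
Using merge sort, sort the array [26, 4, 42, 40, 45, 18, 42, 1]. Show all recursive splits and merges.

Merge sort trace:

Split: [26, 4, 42, 40, 45, 18, 42, 1] -> [26, 4, 42, 40] and [45, 18, 42, 1]
  Split: [26, 4, 42, 40] -> [26, 4] and [42, 40]
    Split: [26, 4] -> [26] and [4]
    Merge: [26] + [4] -> [4, 26]
    Split: [42, 40] -> [42] and [40]
    Merge: [42] + [40] -> [40, 42]
  Merge: [4, 26] + [40, 42] -> [4, 26, 40, 42]
  Split: [45, 18, 42, 1] -> [45, 18] and [42, 1]
    Split: [45, 18] -> [45] and [18]
    Merge: [45] + [18] -> [18, 45]
    Split: [42, 1] -> [42] and [1]
    Merge: [42] + [1] -> [1, 42]
  Merge: [18, 45] + [1, 42] -> [1, 18, 42, 45]
Merge: [4, 26, 40, 42] + [1, 18, 42, 45] -> [1, 4, 18, 26, 40, 42, 42, 45]

Final sorted array: [1, 4, 18, 26, 40, 42, 42, 45]

The merge sort proceeds by recursively splitting the array and merging sorted halves.
After all merges, the sorted array is [1, 4, 18, 26, 40, 42, 42, 45].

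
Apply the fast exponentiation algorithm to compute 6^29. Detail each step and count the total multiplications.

Computing 6^29 by squaring (build up from 6^1; each line after the first costs one multiplication):

6^1 = 6
6^2 = (6^1)^2 = 6^2 = 36
6^3 = 6 * 6^2 = 6 * 36 = 216
6^6 = (6^3)^2 = 216^2 = 46656
6^7 = 6 * 6^6 = 6 * 46656 = 279936
6^14 = (6^7)^2 = 279936^2 = 78364164096
6^28 = (6^14)^2 = 78364164096^2 = 6140942214464815497216
6^29 = 6 * 6^28 = 6 * 6140942214464815497216 = 36845653286788892983296

Result: 36845653286788892983296
Multiplications needed: 7 (7 lines after 6^1)

6^29 = 36845653286788892983296. Using exponentiation by squaring, this requires 7 multiplications. The key idea: if the exponent is even, square the half-power; if odd, multiply by the base once.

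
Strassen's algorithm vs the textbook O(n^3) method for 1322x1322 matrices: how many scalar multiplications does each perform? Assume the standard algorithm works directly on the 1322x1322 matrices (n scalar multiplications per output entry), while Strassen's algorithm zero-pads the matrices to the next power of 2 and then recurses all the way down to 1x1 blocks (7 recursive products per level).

Matrix multiplication for 1322x1322 matrices:

Strassen's algorithm requires power-of-2 dimensions. Pad 1322x1322 to 2048x2048 (next power of 2).

Standard algorithm: 1322^3 = 2310438248 multiplications
Strassen's algorithm: 7^(log2(2048)) = 7^11 = 1977326743 multiplications
Savings: 2310438248 - 1977326743 = 333111505 multiplications

Standard: 2310438248 multiplications (1322^3). Strassen: 1977326743 multiplications (7^11, after padding to 2048x2048). Strassen reduces 8 recursive multiplications to 7 at each level.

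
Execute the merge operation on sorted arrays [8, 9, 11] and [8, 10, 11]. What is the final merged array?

Merging process:

Compare 8 vs 8: take 8 from left. Merged: [8]
Compare 9 vs 8: take 8 from right. Merged: [8, 8]
Compare 9 vs 10: take 9 from left. Merged: [8, 8, 9]
Compare 11 vs 10: take 10 from right. Merged: [8, 8, 9, 10]
Compare 11 vs 11: take 11 from left. Merged: [8, 8, 9, 10, 11]
Append remaining from right: [11]. Merged: [8, 8, 9, 10, 11, 11]

Final merged array: [8, 8, 9, 10, 11, 11]
Total comparisons: 5

The merged array is [8, 8, 9, 10, 11, 11], requiring 5 comparisons. The merge step runs in O(n) time where n is the total number of elements.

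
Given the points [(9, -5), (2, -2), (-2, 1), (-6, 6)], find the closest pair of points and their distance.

Computing all pairwise distances among 4 points:

d((9, -5), (2, -2)) = 7.6158
d((9, -5), (-2, 1)) = 12.53
d((9, -5), (-6, 6)) = 18.6011
d((2, -2), (-2, 1)) = 5.0 <-- minimum
d((2, -2), (-6, 6)) = 11.3137
d((-2, 1), (-6, 6)) = 6.4031

Closest pair: (2, -2) and (-2, 1) with distance 5.0

The closest pair is (2, -2) and (-2, 1) with Euclidean distance 5.0. For 4 points, brute-force pairwise comparison is shown above. For large n, the divide-and-conquer algorithm (sort by x, recurse on halves, check the dividing strip) achieves O(n log n).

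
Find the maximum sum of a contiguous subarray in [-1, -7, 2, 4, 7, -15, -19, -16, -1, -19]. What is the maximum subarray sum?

Using Kadane's algorithm on [-1, -7, 2, 4, 7, -15, -19, -16, -1, -19]:

Scanning through the array:
Position 1 (value -7): max_ending_here = -7, max_so_far = -1
Position 2 (value 2): max_ending_here = 2, max_so_far = 2
Position 3 (value 4): max_ending_here = 6, max_so_far = 6
Position 4 (value 7): max_ending_here = 13, max_so_far = 13
Position 5 (value -15): max_ending_here = -2, max_so_far = 13
Position 6 (value -19): max_ending_here = -19, max_so_far = 13
Position 7 (value -16): max_ending_here = -16, max_so_far = 13
Position 8 (value -1): max_ending_here = -1, max_so_far = 13
Position 9 (value -19): max_ending_here = -19, max_so_far = 13

Maximum subarray: [2, 4, 7]
Maximum sum: 13

The maximum subarray is [2, 4, 7] with sum 13. This subarray runs from index 2 to index 4.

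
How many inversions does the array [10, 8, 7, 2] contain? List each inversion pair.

Finding inversions in [10, 8, 7, 2]:

(0, 1): arr[0]=10 > arr[1]=8
(0, 2): arr[0]=10 > arr[2]=7
(0, 3): arr[0]=10 > arr[3]=2
(1, 2): arr[1]=8 > arr[2]=7
(1, 3): arr[1]=8 > arr[3]=2
(2, 3): arr[2]=7 > arr[3]=2

Total inversions: 6

The array has 6 inversion(s): (0,1), (0,2), (0,3), (1,2), (1,3), (2,3). Each pair (i,j) satisfies i < j and arr[i] > arr[j].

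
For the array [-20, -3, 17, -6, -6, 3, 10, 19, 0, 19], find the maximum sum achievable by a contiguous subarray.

Using Kadane's algorithm on [-20, -3, 17, -6, -6, 3, 10, 19, 0, 19]:

Scanning through the array:
Position 1 (value -3): max_ending_here = -3, max_so_far = -3
Position 2 (value 17): max_ending_here = 17, max_so_far = 17
Position 3 (value -6): max_ending_here = 11, max_so_far = 17
Position 4 (value -6): max_ending_here = 5, max_so_far = 17
Position 5 (value 3): max_ending_here = 8, max_so_far = 17
Position 6 (value 10): max_ending_here = 18, max_so_far = 18
Position 7 (value 19): max_ending_here = 37, max_so_far = 37
Position 8 (value 0): max_ending_here = 37, max_so_far = 37
Position 9 (value 19): max_ending_here = 56, max_so_far = 56

Maximum subarray: [17, -6, -6, 3, 10, 19, 0, 19]
Maximum sum: 56

The maximum subarray is [17, -6, -6, 3, 10, 19, 0, 19] with sum 56. This subarray runs from index 2 to index 9.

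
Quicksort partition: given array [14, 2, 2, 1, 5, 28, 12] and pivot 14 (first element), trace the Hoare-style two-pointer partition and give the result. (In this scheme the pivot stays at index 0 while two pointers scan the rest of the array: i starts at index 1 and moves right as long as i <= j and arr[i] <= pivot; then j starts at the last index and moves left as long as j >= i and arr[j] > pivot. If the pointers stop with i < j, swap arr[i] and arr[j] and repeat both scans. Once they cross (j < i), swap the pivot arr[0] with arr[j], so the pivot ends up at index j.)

Hoare-style two-pointer partition with pivot = 14:

Initial array: [14, 2, 2, 1, 5, 28, 12]

Pointers start at i = 1, j = 6.
i stops at index 5 (arr[5]=28 > 14), j stops at index 6 (arr[6]=12 <= 14): swap arr[5] and arr[6], array becomes [14, 2, 2, 1, 5, 12, 28]
i ends at 6, j ends at 5: the pointers have crossed (j < i), so scanning stops.

Swap pivot arr[0] with arr[5] to place pivot at position 5: [12, 2, 2, 1, 5, 14, 28]
Pivot position: 5

After partitioning with pivot 14, the array becomes [12, 2, 2, 1, 5, 14, 28]. The pivot is placed at index 5. All elements to the left of the pivot are <= 14, and all elements to the right are > 14.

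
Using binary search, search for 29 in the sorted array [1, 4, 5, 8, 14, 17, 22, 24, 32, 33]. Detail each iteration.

Binary search for 29 in [1, 4, 5, 8, 14, 17, 22, 24, 32, 33]:

lo=0, hi=9, mid=4, arr[mid]=14 -> 14 < 29, search right half
lo=5, hi=9, mid=7, arr[mid]=24 -> 24 < 29, search right half
lo=8, hi=9, mid=8, arr[mid]=32 -> 32 > 29, search left half
lo=8 > hi=7, target 29 not found

Binary search determines that 29 is not in the array after 3 comparisons. The search space was exhausted without finding the target.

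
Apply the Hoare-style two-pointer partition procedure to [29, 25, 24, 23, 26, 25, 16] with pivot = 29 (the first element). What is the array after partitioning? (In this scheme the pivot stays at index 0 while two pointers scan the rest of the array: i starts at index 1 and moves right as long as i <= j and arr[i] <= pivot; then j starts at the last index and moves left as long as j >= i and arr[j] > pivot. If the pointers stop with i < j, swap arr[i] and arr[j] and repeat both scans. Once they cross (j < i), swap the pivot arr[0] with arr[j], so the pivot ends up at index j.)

Hoare-style two-pointer partition with pivot = 29:

Initial array: [29, 25, 24, 23, 26, 25, 16]

Pointers start at i = 1, j = 6.
i ends at 7, j ends at 6: the pointers have crossed (j < i), so scanning stops.

Swap pivot arr[0] with arr[6] to place pivot at position 6: [16, 25, 24, 23, 26, 25, 29]
Pivot position: 6

After partitioning with pivot 29, the array becomes [16, 25, 24, 23, 26, 25, 29]. The pivot is placed at index 6. All elements to the left of the pivot are <= 29, and all elements to the right are > 29.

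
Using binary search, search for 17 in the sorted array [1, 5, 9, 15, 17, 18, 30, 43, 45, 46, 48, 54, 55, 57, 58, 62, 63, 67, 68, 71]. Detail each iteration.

Binary search for 17 in [1, 5, 9, 15, 17, 18, 30, 43, 45, 46, 48, 54, 55, 57, 58, 62, 63, 67, 68, 71]:

lo=0, hi=19, mid=9, arr[mid]=46 -> 46 > 17, search left half
lo=0, hi=8, mid=4, arr[mid]=17 -> Found target at index 4!

Binary search finds 17 at index 4 after 2 comparisons. The search repeatedly halves the search space by comparing with the middle element.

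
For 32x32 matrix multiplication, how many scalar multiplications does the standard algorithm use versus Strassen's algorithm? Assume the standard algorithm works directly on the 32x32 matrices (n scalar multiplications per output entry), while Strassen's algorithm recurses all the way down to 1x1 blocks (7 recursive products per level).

Matrix multiplication for 32x32 matrices:

Standard algorithm: 32^3 = 32768 multiplications
Strassen's algorithm: 7^(log2(32)) = 7^5 = 16807 multiplications
Savings: 32768 - 16807 = 15961 multiplications

Standard: 32768 multiplications (32^3). Strassen: 16807 multiplications (7^5). Strassen reduces 8 recursive multiplications to 7 at each level.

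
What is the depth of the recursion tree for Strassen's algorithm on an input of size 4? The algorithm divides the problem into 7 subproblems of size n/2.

For divide and conquer with division factor 2:

Problem sizes at each level:
Level 0: 4
Level 1: 2
Level 2: 1

The root is level 0 and the size-1 base case is level 2 (the tree spans levels 0 through 2, i.e. 3 levels counting the root), so the depth is the number of divisions: log_2(4) = 2

The recursion tree depth is log_2(4) = 2. At each level, the problem size is divided by 2, so it takes 2 divisions to reduce to a base case of size 1. The algorithm makes 7 recursive calls at each level.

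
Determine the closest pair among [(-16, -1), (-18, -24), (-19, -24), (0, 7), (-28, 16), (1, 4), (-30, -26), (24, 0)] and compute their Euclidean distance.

Computing all pairwise distances among 8 points:

d((-16, -1), (-18, -24)) = 23.0868
d((-16, -1), (-19, -24)) = 23.1948
d((-16, -1), (0, 7)) = 17.8885
d((-16, -1), (-28, 16)) = 20.8087
d((-16, -1), (1, 4)) = 17.72
d((-16, -1), (-30, -26)) = 28.6531
d((-16, -1), (24, 0)) = 40.0125
d((-18, -24), (-19, -24)) = 1.0 <-- minimum
d((-18, -24), (0, 7)) = 35.8469
d((-18, -24), (-28, 16)) = 41.2311
d((-18, -24), (1, 4)) = 33.8378
d((-18, -24), (-30, -26)) = 12.1655
d((-18, -24), (24, 0)) = 48.3735
d((-19, -24), (0, 7)) = 36.3593
d((-19, -24), (-28, 16)) = 41.0
d((-19, -24), (1, 4)) = 34.4093
d((-19, -24), (-30, -26)) = 11.1803
d((-19, -24), (24, 0)) = 49.2443
d((0, 7), (-28, 16)) = 29.4109
d((0, 7), (1, 4)) = 3.1623
d((0, 7), (-30, -26)) = 44.5982
d((0, 7), (24, 0)) = 25.0
d((-28, 16), (1, 4)) = 31.3847
d((-28, 16), (-30, -26)) = 42.0476
d((-28, 16), (24, 0)) = 54.4059
d((1, 4), (-30, -26)) = 43.1393
d((1, 4), (24, 0)) = 23.3452
d((-30, -26), (24, 0)) = 59.9333

Closest pair: (-18, -24) and (-19, -24) with distance 1.0

The closest pair is (-18, -24) and (-19, -24) with Euclidean distance 1.0. For 8 points, brute-force pairwise comparison is shown above. For large n, the divide-and-conquer algorithm (sort by x, recurse on halves, check the dividing strip) achieves O(n log n).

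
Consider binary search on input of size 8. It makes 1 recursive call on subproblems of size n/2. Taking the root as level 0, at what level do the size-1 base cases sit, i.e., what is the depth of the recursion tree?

For divide and conquer with division factor 2:

Problem sizes at each level:
Level 0: 8
Level 1: 4
Level 2: 2
Level 3: 1

The root is level 0 and the size-1 base case is level 3 (the tree spans levels 0 through 3, i.e. 4 levels counting the root), so the depth is the number of divisions: log_2(8) = 3

The recursion tree depth is log_2(8) = 3. At each level, the problem size is divided by 2, so it takes 3 divisions to reduce to a base case of size 1. The algorithm makes 1 recursive call at each level.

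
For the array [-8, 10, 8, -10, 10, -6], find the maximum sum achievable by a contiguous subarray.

Using Kadane's algorithm on [-8, 10, 8, -10, 10, -6]:

Scanning through the array:
Position 1 (value 10): max_ending_here = 10, max_so_far = 10
Position 2 (value 8): max_ending_here = 18, max_so_far = 18
Position 3 (value -10): max_ending_here = 8, max_so_far = 18
Position 4 (value 10): max_ending_here = 18, max_so_far = 18
Position 5 (value -6): max_ending_here = 12, max_so_far = 18

Maximum subarray: [10, 8]
Maximum sum: 18

The maximum subarray is [10, 8] with sum 18. This subarray runs from index 1 to index 2.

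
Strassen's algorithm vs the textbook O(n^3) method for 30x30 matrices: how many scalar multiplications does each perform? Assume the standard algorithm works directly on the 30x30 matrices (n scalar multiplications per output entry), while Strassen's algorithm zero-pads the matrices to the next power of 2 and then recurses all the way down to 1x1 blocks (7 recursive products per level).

Matrix multiplication for 30x30 matrices:

Strassen's algorithm requires power-of-2 dimensions. Pad 30x30 to 32x32 (next power of 2).

Standard algorithm: 30^3 = 27000 multiplications
Strassen's algorithm: 7^(log2(32)) = 7^5 = 16807 multiplications
Savings: 27000 - 16807 = 10193 multiplications

Standard: 27000 multiplications (30^3). Strassen: 16807 multiplications (7^5, after padding to 32x32). Strassen reduces 8 recursive multiplications to 7 at each level.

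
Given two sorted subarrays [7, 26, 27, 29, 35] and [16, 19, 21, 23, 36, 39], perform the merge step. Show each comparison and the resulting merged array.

Merging process:

Compare 7 vs 16: take 7 from left. Merged: [7]
Compare 26 vs 16: take 16 from right. Merged: [7, 16]
Compare 26 vs 19: take 19 from right. Merged: [7, 16, 19]
Compare 26 vs 21: take 21 from right. Merged: [7, 16, 19, 21]
Compare 26 vs 23: take 23 from right. Merged: [7, 16, 19, 21, 23]
Compare 26 vs 36: take 26 from left. Merged: [7, 16, 19, 21, 23, 26]
Compare 27 vs 36: take 27 from left. Merged: [7, 16, 19, 21, 23, 26, 27]
Compare 29 vs 36: take 29 from left. Merged: [7, 16, 19, 21, 23, 26, 27, 29]
Compare 35 vs 36: take 35 from left. Merged: [7, 16, 19, 21, 23, 26, 27, 29, 35]
Append remaining from right: [36, 39]. Merged: [7, 16, 19, 21, 23, 26, 27, 29, 35, 36, 39]

Final merged array: [7, 16, 19, 21, 23, 26, 27, 29, 35, 36, 39]
Total comparisons: 9

The merged array is [7, 16, 19, 21, 23, 26, 27, 29, 35, 36, 39], requiring 9 comparisons. The merge step runs in O(n) time where n is the total number of elements.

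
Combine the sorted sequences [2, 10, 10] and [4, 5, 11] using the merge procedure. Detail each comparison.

Merging process:

Compare 2 vs 4: take 2 from left. Merged: [2]
Compare 10 vs 4: take 4 from right. Merged: [2, 4]
Compare 10 vs 5: take 5 from right. Merged: [2, 4, 5]
Compare 10 vs 11: take 10 from left. Merged: [2, 4, 5, 10]
Compare 10 vs 11: take 10 from left. Merged: [2, 4, 5, 10, 10]
Append remaining from right: [11]. Merged: [2, 4, 5, 10, 10, 11]

Final merged array: [2, 4, 5, 10, 10, 11]
Total comparisons: 5

The merged array is [2, 4, 5, 10, 10, 11], requiring 5 comparisons. The merge step runs in O(n) time where n is the total number of elements.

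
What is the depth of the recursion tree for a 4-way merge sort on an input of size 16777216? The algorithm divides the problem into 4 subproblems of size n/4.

For divide and conquer with division factor 4:

Problem sizes at each level:
Level 0: 16777216
Level 1: 4194304
Level 2: 1048576
Level 3: 262144
Level 4: 65536
Level 5: 16384
Level 6: 4096
Level 7: 1024
Level 8: 256
Level 9: 64
Level 10: 16
Level 11: 4
Level 12: 1

The root is level 0 and the size-1 base case is level 12 (the tree spans levels 0 through 12, i.e. 13 levels counting the root), so the depth is the number of divisions: log_4(16777216) = 12

The recursion tree depth is log_4(16777216) = 12. At each level, the problem size is divided by 4, so it takes 12 divisions to reduce to a base case of size 1. The algorithm makes 4 recursive calls at each level.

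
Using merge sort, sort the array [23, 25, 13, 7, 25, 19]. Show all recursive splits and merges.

Merge sort trace:

Split: [23, 25, 13, 7, 25, 19] -> [23, 25, 13] and [7, 25, 19]
  Split: [23, 25, 13] -> [23] and [25, 13]
    Split: [25, 13] -> [25] and [13]
    Merge: [25] + [13] -> [13, 25]
  Merge: [23] + [13, 25] -> [13, 23, 25]
  Split: [7, 25, 19] -> [7] and [25, 19]
    Split: [25, 19] -> [25] and [19]
    Merge: [25] + [19] -> [19, 25]
  Merge: [7] + [19, 25] -> [7, 19, 25]
Merge: [13, 23, 25] + [7, 19, 25] -> [7, 13, 19, 23, 25, 25]

Final sorted array: [7, 13, 19, 23, 25, 25]

The merge sort proceeds by recursively splitting the array and merging sorted halves.
After all merges, the sorted array is [7, 13, 19, 23, 25, 25].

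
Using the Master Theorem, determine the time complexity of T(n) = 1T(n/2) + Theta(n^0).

Master Theorem for T(n) = 1T(n/2) + O(n^0):

a = 1, b = 2, c = 0
log_b(a) = log_2(1) = 0.0000

Case 2: c = 0 = log_2(1) = 0.0000
T(n) = O(n^0 log n) = O(log n)

For T(n) = 1T(n/2) + O(n^0): log_2(1) = 0.0000. This is Case 2 of the Master Theorem (c = log_b(a), equal work at all levels), giving O(log n).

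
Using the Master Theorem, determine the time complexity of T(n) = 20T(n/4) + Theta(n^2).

Master Theorem for T(n) = 20T(n/4) + O(n^2):

a = 20, b = 4, c = 2
log_b(a) = log_4(20) = 2.1610

Case 1: c = 2 < log_4(20) = 2.1610
T(n) = O(n^(log_4 20))

For T(n) = 20T(n/4) + O(n^2): log_4(20) = 2.1610. This is Case 1 of the Master Theorem (c < log_b(a), work dominated by leaves), giving O(n^(log_4 20)).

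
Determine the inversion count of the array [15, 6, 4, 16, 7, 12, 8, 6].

Finding inversions in [15, 6, 4, 16, 7, 12, 8, 6]:

(0, 1): arr[0]=15 > arr[1]=6
(0, 2): arr[0]=15 > arr[2]=4
(0, 4): arr[0]=15 > arr[4]=7
(0, 5): arr[0]=15 > arr[5]=12
(0, 6): arr[0]=15 > arr[6]=8
(0, 7): arr[0]=15 > arr[7]=6
(1, 2): arr[1]=6 > arr[2]=4
(3, 4): arr[3]=16 > arr[4]=7
(3, 5): arr[3]=16 > arr[5]=12
(3, 6): arr[3]=16 > arr[6]=8
(3, 7): arr[3]=16 > arr[7]=6
(4, 7): arr[4]=7 > arr[7]=6
(5, 6): arr[5]=12 > arr[6]=8
(5, 7): arr[5]=12 > arr[7]=6
(6, 7): arr[6]=8 > arr[7]=6

Total inversions: 15

The array has 15 inversion(s): (0,1), (0,2), (0,4), (0,5), (0,6), (0,7), (1,2), (3,4), (3,5), (3,6), (3,7), (4,7), (5,6), (5,7), (6,7). Each pair (i,j) satisfies i < j and arr[i] > arr[j].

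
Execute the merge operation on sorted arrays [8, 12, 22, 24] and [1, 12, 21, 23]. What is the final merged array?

Merging process:

Compare 8 vs 1: take 1 from right. Merged: [1]
Compare 8 vs 12: take 8 from left. Merged: [1, 8]
Compare 12 vs 12: take 12 from left. Merged: [1, 8, 12]
Compare 22 vs 12: take 12 from right. Merged: [1, 8, 12, 12]
Compare 22 vs 21: take 21 from right. Merged: [1, 8, 12, 12, 21]
Compare 22 vs 23: take 22 from left. Merged: [1, 8, 12, 12, 21, 22]
Compare 24 vs 23: take 23 from right. Merged: [1, 8, 12, 12, 21, 22, 23]
Append remaining from left: [24]. Merged: [1, 8, 12, 12, 21, 22, 23, 24]

Final merged array: [1, 8, 12, 12, 21, 22, 23, 24]
Total comparisons: 7

The merged array is [1, 8, 12, 12, 21, 22, 23, 24], requiring 7 comparisons. The merge step runs in O(n) time where n is the total number of elements.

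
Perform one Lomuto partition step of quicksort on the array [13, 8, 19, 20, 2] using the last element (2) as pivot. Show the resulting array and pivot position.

Lomuto partition with pivot = 2:

Initial array: [13, 8, 19, 20, 2]

arr[0]=13 > 2: no swap
arr[1]=8 > 2: no swap
arr[2]=19 > 2: no swap
arr[3]=20 > 2: no swap

Place pivot at position 0: [2, 8, 19, 20, 13]
Pivot position: 0

After partitioning with pivot 2, the array becomes [2, 8, 19, 20, 13]. The pivot is placed at index 0. All elements to the left of the pivot are <= 2, and all elements to the right are > 2.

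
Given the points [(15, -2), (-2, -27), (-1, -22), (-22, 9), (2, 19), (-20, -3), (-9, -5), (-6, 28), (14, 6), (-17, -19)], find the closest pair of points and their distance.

Computing all pairwise distances among 10 points:

d((15, -2), (-2, -27)) = 30.2324
d((15, -2), (-1, -22)) = 25.6125
d((15, -2), (-22, 9)) = 38.6005
d((15, -2), (2, 19)) = 24.6982
d((15, -2), (-20, -3)) = 35.0143
d((15, -2), (-9, -5)) = 24.1868
d((15, -2), (-6, 28)) = 36.6197
d((15, -2), (14, 6)) = 8.0623
d((15, -2), (-17, -19)) = 36.2353
d((-2, -27), (-1, -22)) = 5.099 <-- minimum
d((-2, -27), (-22, 9)) = 41.1825
d((-2, -27), (2, 19)) = 46.1736
d((-2, -27), (-20, -3)) = 30.0
d((-2, -27), (-9, -5)) = 23.0868
d((-2, -27), (-6, 28)) = 55.1453
d((-2, -27), (14, 6)) = 36.6742
d((-2, -27), (-17, -19)) = 17.0
d((-1, -22), (-22, 9)) = 37.4433
d((-1, -22), (2, 19)) = 41.1096
d((-1, -22), (-20, -3)) = 26.8701
d((-1, -22), (-9, -5)) = 18.7883
d((-1, -22), (-6, 28)) = 50.2494
d((-1, -22), (14, 6)) = 31.7648
d((-1, -22), (-17, -19)) = 16.2788
d((-22, 9), (2, 19)) = 26.0
d((-22, 9), (-20, -3)) = 12.1655
d((-22, 9), (-9, -5)) = 19.105
d((-22, 9), (-6, 28)) = 24.8395
d((-22, 9), (14, 6)) = 36.1248
d((-22, 9), (-17, -19)) = 28.4429
d((2, 19), (-20, -3)) = 31.1127
d((2, 19), (-9, -5)) = 26.4008
d((2, 19), (-6, 28)) = 12.0416
d((2, 19), (14, 6)) = 17.6918
d((2, 19), (-17, -19)) = 42.4853
d((-20, -3), (-9, -5)) = 11.1803
d((-20, -3), (-6, 28)) = 34.0147
d((-20, -3), (14, 6)) = 35.171
d((-20, -3), (-17, -19)) = 16.2788
d((-9, -5), (-6, 28)) = 33.1361
d((-9, -5), (14, 6)) = 25.4951
d((-9, -5), (-17, -19)) = 16.1245
d((-6, 28), (14, 6)) = 29.7321
d((-6, 28), (-17, -19)) = 48.2701
d((14, 6), (-17, -19)) = 39.8246

Closest pair: (-2, -27) and (-1, -22) with distance 5.099

The closest pair is (-2, -27) and (-1, -22) with Euclidean distance 5.099. For 10 points, brute-force pairwise comparison is shown above. For large n, the divide-and-conquer algorithm (sort by x, recurse on halves, check the dividing strip) achieves O(n log n).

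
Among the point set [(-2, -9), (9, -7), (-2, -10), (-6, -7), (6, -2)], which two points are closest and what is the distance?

Computing all pairwise distances among 5 points:

d((-2, -9), (9, -7)) = 11.1803
d((-2, -9), (-2, -10)) = 1.0 <-- minimum
d((-2, -9), (-6, -7)) = 4.4721
d((-2, -9), (6, -2)) = 10.6301
d((9, -7), (-2, -10)) = 11.4018
d((9, -7), (-6, -7)) = 15.0
d((9, -7), (6, -2)) = 5.831
d((-2, -10), (-6, -7)) = 5.0
d((-2, -10), (6, -2)) = 11.3137
d((-6, -7), (6, -2)) = 13.0

Closest pair: (-2, -9) and (-2, -10) with distance 1.0

The closest pair is (-2, -9) and (-2, -10) with Euclidean distance 1.0. For 5 points, brute-force pairwise comparison is shown above. For large n, the divide-and-conquer algorithm (sort by x, recurse on halves, check the dividing strip) achieves O(n log n).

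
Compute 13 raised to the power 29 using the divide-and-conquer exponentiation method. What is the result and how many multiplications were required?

Computing 13^29 by squaring (build up from 13^1; each line after the first costs one multiplication):

13^1 = 13
13^2 = (13^1)^2 = 13^2 = 169
13^3 = 13 * 13^2 = 13 * 169 = 2197
13^6 = (13^3)^2 = 2197^2 = 4826809
13^7 = 13 * 13^6 = 13 * 4826809 = 62748517
13^14 = (13^7)^2 = 62748517^2 = 3937376385699289
13^28 = (13^14)^2 = 3937376385699289^2 = 15502932802662396215269535105521
13^29 = 13 * 13^28 = 13 * 15502932802662396215269535105521 = 201538126434611150798503956371773

Result: 201538126434611150798503956371773
Multiplications needed: 7 (7 lines after 13^1)

13^29 = 201538126434611150798503956371773. Using exponentiation by squaring, this requires 7 multiplications. The key idea: if the exponent is even, square the half-power; if odd, multiply by the base once.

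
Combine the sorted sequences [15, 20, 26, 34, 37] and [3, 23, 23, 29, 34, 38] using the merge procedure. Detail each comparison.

Merging process:

Compare 15 vs 3: take 3 from right. Merged: [3]
Compare 15 vs 23: take 15 from left. Merged: [3, 15]
Compare 20 vs 23: take 20 from left. Merged: [3, 15, 20]
Compare 26 vs 23: take 23 from right. Merged: [3, 15, 20, 23]
Compare 26 vs 23: take 23 from right. Merged: [3, 15, 20, 23, 23]
Compare 26 vs 29: take 26 from left. Merged: [3, 15, 20, 23, 23, 26]
Compare 34 vs 29: take 29 from right. Merged: [3, 15, 20, 23, 23, 26, 29]
Compare 34 vs 34: take 34 from left. Merged: [3, 15, 20, 23, 23, 26, 29, 34]
Compare 37 vs 34: take 34 from right. Merged: [3, 15, 20, 23, 23, 26, 29, 34, 34]
Compare 37 vs 38: take 37 from left. Merged: [3, 15, 20, 23, 23, 26, 29, 34, 34, 37]
Append remaining from right: [38]. Merged: [3, 15, 20, 23, 23, 26, 29, 34, 34, 37, 38]

Final merged array: [3, 15, 20, 23, 23, 26, 29, 34, 34, 37, 38]
Total comparisons: 10

The merged array is [3, 15, 20, 23, 23, 26, 29, 34, 34, 37, 38], requiring 10 comparisons. The merge step runs in O(n) time where n is the total number of elements.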